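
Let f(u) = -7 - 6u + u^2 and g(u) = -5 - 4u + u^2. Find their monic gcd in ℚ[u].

Apply the Euclidean algorithm:
  u^2 - 6u - 7 = (u^2 - 4u - 5) + (-2u - 2)
  u^2 - 4u - 5 = (-(1/2)u + 5/2)(-2u - 2) + (0)
Last nonzero remainder: -2u - 2. Dividing through by -2 gives the monic gcd u + 1.

1 + u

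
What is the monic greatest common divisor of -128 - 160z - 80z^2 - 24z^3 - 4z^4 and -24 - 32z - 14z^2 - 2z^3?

4 + 4z + z^2

Repeated division with remainder:
  -4z^4 - 24z^3 - 80z^2 - 160z - 128 = (2z - 2)(-2z^3 - 14z^2 - 32z - 24) + (-44z^2 - 176z - 176)
  -2z^3 - 14z^2 - 32z - 24 = ((1/22)z + 3/22)(-44z^2 - 176z - 176) + (0)
Last nonzero remainder: -44z^2 - 176z - 176. Dividing through by -44 gives the monic gcd z^2 + 4z + 4.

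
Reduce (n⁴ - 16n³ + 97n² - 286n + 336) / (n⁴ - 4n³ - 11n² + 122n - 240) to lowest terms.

(n - 7)/(n + 5)

Repeated division with remainder:
  n⁴ - 16n³ + 97n² - 286n + 336 = (n⁴ - 4n³ - 11n² + 122n - 240) + (-12n³ + 108n² - 408n + 576)
  n⁴ - 4n³ - 11n² + 122n - 240 = (-(1/12)n - 5/12)(-12n³ + 108n² - 408n + 576) + (0)
Last nonzero remainder: -12n³ + 108n² - 408n + 576. Dividing through by -12 gives the monic gcd n³ - 9n² + 34n - 48.
Cancel n³ - 9n² + 34n - 48 from numerator and denominator to get the reduced form.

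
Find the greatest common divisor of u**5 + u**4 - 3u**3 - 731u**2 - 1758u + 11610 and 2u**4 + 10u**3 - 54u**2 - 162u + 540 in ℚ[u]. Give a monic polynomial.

Repeated division with remainder:
  u**5 + u**4 - 3u**3 - 731u**2 - 1758u + 11610 = ((1/2)u - 2)(2u**4 + 10u**3 - 54u**2 - 162u + 540) + (44u**3 - 758u**2 - 2352u + 12690)
  2u**4 + 10u**3 - 54u**2 - 162u + 540 = ((1/22)u + 489/484)(44u**3 - 758u**2 - 2352u + 12690) + ((198135/242)u**2 + (198135/121)u - 2972025/242)
  44u**3 - 758u**2 - 2352u + 12690 = ((10648/198135)u - 22748/22015)((198135/242)u**2 + (198135/121)u - 2972025/242) + (0)
Last nonzero remainder: (198135/242)u**2 + (198135/121)u - 2972025/242. Dividing through by 198135/242 gives the monic gcd u**2 + 2u - 15.

u**2 + 2u - 15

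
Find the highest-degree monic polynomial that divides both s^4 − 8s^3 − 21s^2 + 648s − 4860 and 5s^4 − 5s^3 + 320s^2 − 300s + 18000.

By polynomial division,
  s^4 − 8s^3 − 21s^2 + 648s − 4860 = (1/5)(5s^4 − 5s^3 + 320s^2 − 300s + 18000) + (−7s^3 − 85s^2 + 708s − 8460)
  5s^4 − 5s^3 + 320s^2 − 300s + 18000 = (−(5/7)s + 460/49)(−7s^3 − 85s^2 + 708s − 8460) + ((79560/49)s^2 − (636480/49)s + 4773600/49)
  −7s^3 − 85s^2 + 708s − 8460 = (−(343/79560)s − 2303/26520)((79560/49)s^2 − (636480/49)s + 4773600/49) + (0)
Last nonzero remainder: (79560/49)s^2 − (636480/49)s + 4773600/49. Dividing through by 79560/49 gives the monic gcd s^2 − 8s + 60.

s^2 − 8s + 60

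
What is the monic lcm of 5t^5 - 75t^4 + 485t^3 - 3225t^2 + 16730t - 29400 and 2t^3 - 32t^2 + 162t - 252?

Apply the Euclidean algorithm:
  5t^5 - 75t^4 + 485t^3 - 3225t^2 + 16730t - 29400 = ((5/2)t^2 + (5/2)t + 80)(2t^3 - 32t^2 + 162t - 252) + (-440t^2 + 4400t - 9240)
  2t^3 - 32t^2 + 162t - 252 = (-(1/220)t + 3/110)(-440t^2 + 4400t - 9240) + (0)
Last nonzero remainder: -440t^2 + 4400t - 9240. Dividing through by -440 gives the monic gcd t^2 - 10t + 21.
Then lcm(f, g) = f·g / gcd(f, g); expanding and making the result monic gives the answer.

t^6 - 21t^5 + 187t^4 - 1227t^3 + 7216t^2 - 25956t + 35280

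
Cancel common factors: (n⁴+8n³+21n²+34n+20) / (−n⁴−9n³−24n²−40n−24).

By polynomial division,
  n⁴+8n³+21n²+34n+20 = (−1)(−n⁴−9n³−24n²−40n−24) + (−n³−3n²−6n−4)
  −n⁴−9n³−24n²−40n−24 = (n+6)(−n³−3n²−6n−4) + (0)
Last nonzero remainder: −n³−3n²−6n−4. Dividing through by −1 gives the monic gcd n³+3n²+6n+4.
Cancel n³+3n²+6n+4 from numerator and denominator to get the reduced form.

(−n−5)/(n+6)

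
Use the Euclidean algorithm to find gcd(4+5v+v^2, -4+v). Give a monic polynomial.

Euclidean algorithm in ℚ[v]:
  v^2+5v+4 = (v+9)(v-4) + (40)
  v-4 = ((1/40)v-1/10)(40) + (0)
The last nonzero remainder is the constant 40, so the polynomials are coprime and gcd = 1.

1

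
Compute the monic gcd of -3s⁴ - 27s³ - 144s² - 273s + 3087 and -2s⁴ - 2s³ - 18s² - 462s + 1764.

s² + 4s - 21

Euclidean algorithm in ℚ[s]:
  -3s⁴ - 27s³ - 144s² - 273s + 3087 = (3/2)(-2s⁴ - 2s³ - 18s² - 462s + 1764) + (-24s³ - 117s² + 420s + 441)
  -2s⁴ - 2s³ - 18s² - 462s + 1764 = ((1/12)s - 31/96)(-24s³ - 117s² + 420s + 441) + (-(2905/32)s² - (2905/8)s + 61005/32)
  -24s³ - 117s² + 420s + 441 = ((768/2905)s + 96/415)(-(2905/32)s² - (2905/8)s + 61005/32) + (0)
Last nonzero remainder: -(2905/32)s² - (2905/8)s + 61005/32. Dividing through by -2905/32 gives the monic gcd s² + 4s - 21.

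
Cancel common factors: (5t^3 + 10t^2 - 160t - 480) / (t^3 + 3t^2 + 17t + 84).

(5t^2 - 10t - 120)/(t^2 - t + 21)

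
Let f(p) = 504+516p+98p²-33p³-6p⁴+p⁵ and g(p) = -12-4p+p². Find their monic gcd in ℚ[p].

-12-4p+p²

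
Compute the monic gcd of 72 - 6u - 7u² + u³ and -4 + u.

-4 + u

Apply the Euclidean algorithm:
  u³ - 7u² - 6u + 72 = (u² - 3u - 18)(u - 4) + (0)
The last nonzero remainder u - 4 is already monic.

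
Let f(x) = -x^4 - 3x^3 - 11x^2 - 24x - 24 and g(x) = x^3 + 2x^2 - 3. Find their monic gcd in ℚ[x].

x^2 + 3x + 3

Euclidean algorithm in ℚ[x]:
  -x^4 - 3x^3 - 11x^2 - 24x - 24 = (-x - 1)(x^3 + 2x^2 - 3) + (-9x^2 - 27x - 27)
  x^3 + 2x^2 - 3 = (-(1/9)x + 1/9)(-9x^2 - 27x - 27) + (0)
Last nonzero remainder: -9x^2 - 27x - 27. Dividing through by -9 gives the monic gcd x^2 + 3x + 3.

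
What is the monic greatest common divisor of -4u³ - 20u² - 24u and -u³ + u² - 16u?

u

Apply the Euclidean algorithm:
  -4u³ - 20u² - 24u = (4)(-u³ + u² - 16u) + (-24u² + 40u)
  -u³ + u² - 16u = ((1/24)u + 1/36)(-24u² + 40u) + (-(154/9)u)
  -24u² + 40u = ((108/77)u - 180/77)(-(154/9)u) + (0)
Last nonzero remainder: -(154/9)u. Dividing through by -154/9 gives the monic gcd u.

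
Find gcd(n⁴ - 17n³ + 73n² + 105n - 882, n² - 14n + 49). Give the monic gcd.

n² - 14n + 49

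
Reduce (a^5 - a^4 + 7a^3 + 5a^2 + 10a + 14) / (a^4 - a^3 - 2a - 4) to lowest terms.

Apply the Euclidean algorithm:
  a^5 - a^4 + 7a^3 + 5a^2 + 10a + 14 = (a)(a^4 - a^3 - 2a - 4) + (7a^3 + 7a^2 + 14a + 14)
  a^4 - a^3 - 2a - 4 = ((1/7)a - 2/7)(7a^3 + 7a^2 + 14a + 14) + (0)
Last nonzero remainder: 7a^3 + 7a^2 + 14a + 14. Dividing through by 7 gives the monic gcd a^3 + a^2 + 2a + 2.
Cancel a^3 + a^2 + 2a + 2 from numerator and denominator to get the reduced form.

(a^2 - 2a + 7)/(a - 2)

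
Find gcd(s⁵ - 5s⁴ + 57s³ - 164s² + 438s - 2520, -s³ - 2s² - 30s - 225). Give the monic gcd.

By polynomial division,
  s⁵ - 5s⁴ + 57s³ - 164s² + 438s - 2520 = (-s² + 7s - 41)(-s³ - 2s² - 30s - 225) + (-261s² + 783s - 11745)
  -s³ - 2s² - 30s - 225 = ((1/261)s + 5/261)(-261s² + 783s - 11745) + (0)
Last nonzero remainder: -261s² + 783s - 11745. Dividing through by -261 gives the monic gcd s² - 3s + 45.

s² - 3s + 45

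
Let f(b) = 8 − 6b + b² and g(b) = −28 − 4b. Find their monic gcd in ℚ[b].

1

By polynomial division,
  b² − 6b + 8 = (−(1/4)b + 13/4)(−4b − 28) + (99)
  −4b − 28 = (−(4/99)b − 28/99)(99) + (0)
The last nonzero remainder is the constant 99, so the polynomials are coprime and gcd = 1.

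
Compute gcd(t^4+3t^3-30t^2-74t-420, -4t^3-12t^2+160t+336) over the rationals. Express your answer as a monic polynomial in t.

Euclidean algorithm in ℚ[t]:
  t^4+3t^3-30t^2-74t-420 = (-(1/4)t)(-4t^3-12t^2+160t+336) + (10t^2+10t-420)
  -4t^3-12t^2+160t+336 = (-(2/5)t-4/5)(10t^2+10t-420) + (0)
Last nonzero remainder: 10t^2+10t-420. Dividing through by 10 gives the monic gcd t^2+t-42.

t^2+t-42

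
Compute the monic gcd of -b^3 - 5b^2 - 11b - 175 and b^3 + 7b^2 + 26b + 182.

b + 7

Euclidean algorithm in ℚ[b]:
  -b^3 - 5b^2 - 11b - 175 = (-1)(b^3 + 7b^2 + 26b + 182) + (2b^2 + 15b + 7)
  b^3 + 7b^2 + 26b + 182 = ((1/2)b - 1/4)(2b^2 + 15b + 7) + ((105/4)b + 735/4)
  2b^2 + 15b + 7 = ((8/105)b + 4/105)((105/4)b + 735/4) + (0)
Last nonzero remainder: (105/4)b + 735/4. Dividing through by 105/4 gives the monic gcd b + 7.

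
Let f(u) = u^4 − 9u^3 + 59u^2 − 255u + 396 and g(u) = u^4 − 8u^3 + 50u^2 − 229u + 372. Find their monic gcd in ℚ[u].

u^2 − 7u + 12

By polynomial division,
  u^4 − 9u^3 + 59u^2 − 255u + 396 = (u^4 − 8u^3 + 50u^2 − 229u + 372) + (−u^3 + 9u^2 − 26u + 24)
  u^4 − 8u^3 + 50u^2 − 229u + 372 = (−u − 1)(−u^3 + 9u^2 − 26u + 24) + (33u^2 − 231u + 396)
  −u^3 + 9u^2 − 26u + 24 = (−(1/33)u + 2/33)(33u^2 − 231u + 396) + (0)
Last nonzero remainder: 33u^2 − 231u + 396. Dividing through by 33 gives the monic gcd u^2 − 7u + 12.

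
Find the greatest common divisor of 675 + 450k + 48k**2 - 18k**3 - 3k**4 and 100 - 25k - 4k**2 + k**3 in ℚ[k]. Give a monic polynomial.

-25 + k**2

Apply the Euclidean algorithm:
  -3k**4 - 18k**3 + 48k**2 + 450k + 675 = (-3k - 30)(k**3 - 4k**2 - 25k + 100) + (-147k**2 + 3675)
  k**3 - 4k**2 - 25k + 100 = (-(1/147)k + 4/147)(-147k**2 + 3675) + (0)
Last nonzero remainder: -147k**2 + 3675. Dividing through by -147 gives the monic gcd k**2 - 25.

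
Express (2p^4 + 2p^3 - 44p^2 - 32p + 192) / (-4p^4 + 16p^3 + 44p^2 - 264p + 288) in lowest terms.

(-p^2 + p + 12)/(2p^2 - 12p + 18)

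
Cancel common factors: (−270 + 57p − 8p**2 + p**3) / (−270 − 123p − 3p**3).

(6 − p)/(6 + 3p)

Euclidean algorithm in ℚ[p]:
  p**3 − 8p**2 + 57p − 270 = (−1/3)(−3p**3 − 123p − 270) + (−8p**2 + 16p − 360)
  −3p**3 − 123p − 270 = ((3/8)p + 3/4)(−8p**2 + 16p − 360) + (0)
Last nonzero remainder: −8p**2 + 16p − 360. Dividing through by −8 gives the monic gcd p**2 − 2p + 45.
Cancel p**2 − 2p + 45 from numerator and denominator to get the reduced form.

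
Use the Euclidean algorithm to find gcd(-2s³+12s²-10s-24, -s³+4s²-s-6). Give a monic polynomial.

Euclidean algorithm in ℚ[s]:
  -2s³+12s²-10s-24 = (2)(-s³+4s²-s-6) + (4s²-8s-12)
  -s³+4s²-s-6 = (-(1/4)s+1/2)(4s²-8s-12) + (0)
Last nonzero remainder: 4s²-8s-12. Dividing through by 4 gives the monic gcd s²-2s-3.

s²-2s-3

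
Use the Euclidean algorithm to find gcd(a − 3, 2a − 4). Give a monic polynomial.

1

Apply the Euclidean algorithm:
  a − 3 = (1/2)(2a − 4) + (−1)
  2a − 4 = (−2a + 4)(−1) + (0)
The last nonzero remainder is the constant −1, so the polynomials are coprime and gcd = 1.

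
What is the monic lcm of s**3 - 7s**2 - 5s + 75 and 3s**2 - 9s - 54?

Euclidean algorithm in ℚ[s]:
  s**3 - 7s**2 - 5s + 75 = ((1/3)s - 4/3)(3s**2 - 9s - 54) + (s + 3)
  3s**2 - 9s - 54 = (3s - 18)(s + 3) + (0)
The last nonzero remainder s + 3 is already monic.
Then lcm(f, g) = f·g / gcd(f, g); expanding and making the result monic gives the answer.

s**4 - 13s**3 + 37s**2 + 105s - 450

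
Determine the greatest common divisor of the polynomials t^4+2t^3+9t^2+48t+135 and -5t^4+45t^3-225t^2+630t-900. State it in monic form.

t^2-3t+15

Apply the Euclidean algorithm:
  t^4+2t^3+9t^2+48t+135 = (-1/5)(-5t^4+45t^3-225t^2+630t-900) + (11t^3-36t^2+174t-45)
  -5t^4+45t^3-225t^2+630t-900 = (-(5/11)t+315/121)(11t^3-36t^2+174t-45) + (-(6315/121)t^2+(18945/121)t-94725/121)
  11t^3-36t^2+174t-45 = (-(1331/6315)t+121/2105)(-(6315/121)t^2+(18945/121)t-94725/121) + (0)
Last nonzero remainder: -(6315/121)t^2+(18945/121)t-94725/121. Dividing through by -6315/121 gives the monic gcd t^2-3t+15.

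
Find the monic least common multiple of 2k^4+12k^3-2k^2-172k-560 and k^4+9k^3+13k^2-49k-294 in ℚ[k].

Euclidean algorithm in ℚ[k]:
  2k^4+12k^3-2k^2-172k-560 = (2)(k^4+9k^3+13k^2-49k-294) + (-6k^3-28k^2-74k+28)
  k^4+9k^3+13k^2-49k-294 = (-(1/6)k-13/18)(-6k^3-28k^2-74k+28) + (-(176/9)k^2-(880/9)k-2464/9)
  -6k^3-28k^2-74k+28 = ((27/88)k-9/88)(-(176/9)k^2-(880/9)k-2464/9) + (0)
Last nonzero remainder: -(176/9)k^2-(880/9)k-2464/9. Dividing through by -176/9 gives the monic gcd k^2+5k+14.
Then lcm(f, g) = f·g / gcd(f, g); expanding and making the result monic gives the answer.

k^6+10k^5+2k^4-216k^3-603k^2+686k+5880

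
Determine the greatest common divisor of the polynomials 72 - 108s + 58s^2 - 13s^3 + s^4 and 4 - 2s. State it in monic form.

-2 + s

By polynomial division,
  s^4 - 13s^3 + 58s^2 - 108s + 72 = (-(1/2)s^3 + (11/2)s^2 - 18s + 18)(-2s + 4) + (0)
Last nonzero remainder: -2s + 4. Dividing through by -2 gives the monic gcd s - 2.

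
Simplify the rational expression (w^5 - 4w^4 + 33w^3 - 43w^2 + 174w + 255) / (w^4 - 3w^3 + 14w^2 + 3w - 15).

By polynomial division,
  w^5 - 4w^4 + 33w^3 - 43w^2 + 174w + 255 = (w - 1)(w^4 - 3w^3 + 14w^2 + 3w - 15) + (16w^3 - 32w^2 + 192w + 240)
  w^4 - 3w^3 + 14w^2 + 3w - 15 = ((1/16)w - 1/16)(16w^3 - 32w^2 + 192w + 240) + (0)
Last nonzero remainder: 16w^3 - 32w^2 + 192w + 240. Dividing through by 16 gives the monic gcd w^3 - 2w^2 + 12w + 15.
Cancel w^3 - 2w^2 + 12w + 15 from numerator and denominator to get the reduced form.

(w^2 - 2w + 17)/(w - 1)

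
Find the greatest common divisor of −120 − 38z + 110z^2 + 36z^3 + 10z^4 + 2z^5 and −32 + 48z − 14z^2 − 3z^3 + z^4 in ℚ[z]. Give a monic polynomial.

−4 + 3z + z^2

Apply the Euclidean algorithm:
  2z^5 + 10z^4 + 36z^3 + 110z^2 − 38z − 120 = (2z + 16)(z^4 − 3z^3 − 14z^2 + 48z − 32) + (112z^3 + 238z^2 − 742z + 392)
  z^4 − 3z^3 − 14z^2 + 48z − 32 = ((1/112)z − 41/896)(112z^3 + 238z^2 − 742z + 392) + ((225/64)z^2 + (675/64)z − 225/16)
  112z^3 + 238z^2 − 742z + 392 = ((7168/225)z − 6272/225)((225/64)z^2 + (675/64)z − 225/16) + (0)
Last nonzero remainder: (225/64)z^2 + (675/64)z − 225/16. Dividing through by 225/64 gives the monic gcd z^2 + 3z − 4.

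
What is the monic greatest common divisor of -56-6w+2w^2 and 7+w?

Repeated division with remainder:
  2w^2-6w-56 = (2w-20)(w+7) + (84)
  w+7 = ((1/84)w+1/12)(84) + (0)
The last nonzero remainder is the constant 84, so the polynomials are coprime and gcd = 1.

1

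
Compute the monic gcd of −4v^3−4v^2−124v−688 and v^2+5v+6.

1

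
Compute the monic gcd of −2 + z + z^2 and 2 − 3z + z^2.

Apply the Euclidean algorithm:
  z^2 + z − 2 = (z^2 − 3z + 2) + (4z − 4)
  z^2 − 3z + 2 = ((1/4)z − 1/2)(4z − 4) + (0)
Last nonzero remainder: 4z − 4. Dividing through by 4 gives the monic gcd z − 1.

−1 + z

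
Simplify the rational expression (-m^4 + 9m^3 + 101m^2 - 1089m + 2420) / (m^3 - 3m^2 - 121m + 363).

(-m^2 + 9m - 20)/(m - 3)

Apply the Euclidean algorithm:
  -m^4 + 9m^3 + 101m^2 - 1089m + 2420 = (-m + 6)(m^3 - 3m^2 - 121m + 363) + (-2m^2 + 242)
  m^3 - 3m^2 - 121m + 363 = (-(1/2)m + 3/2)(-2m^2 + 242) + (0)
Last nonzero remainder: -2m^2 + 242. Dividing through by -2 gives the monic gcd m^2 - 121.
Cancel m^2 - 121 from numerator and denominator to get the reduced form.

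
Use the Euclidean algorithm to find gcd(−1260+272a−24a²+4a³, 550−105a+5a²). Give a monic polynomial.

1

Repeated division with remainder:
  4a³−24a²+272a−1260 = ((4/5)a+12)(5a²−105a+550) + (1092a−7860)
  5a²−105a+550 = ((5/1092)a−1570/24843)(1092a−7860) + (441150/8281)
  1092a−7860 = ((1507142/73525)a−2169622/14705)(441150/8281) + (0)
The last nonzero remainder is the constant 441150/8281, so the polynomials are coprime and gcd = 1.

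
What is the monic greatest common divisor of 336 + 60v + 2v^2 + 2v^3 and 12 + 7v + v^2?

4 + v

Apply the Euclidean algorithm:
  2v^3 + 2v^2 + 60v + 336 = (2v − 12)(v^2 + 7v + 12) + (120v + 480)
  v^2 + 7v + 12 = ((1/120)v + 1/40)(120v + 480) + (0)
Last nonzero remainder: 120v + 480. Dividing through by 120 gives the monic gcd v + 4.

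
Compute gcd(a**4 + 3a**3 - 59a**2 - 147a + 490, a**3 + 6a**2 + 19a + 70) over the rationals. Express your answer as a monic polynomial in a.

a + 5

Euclidean algorithm in ℚ[a]:
  a**4 + 3a**3 - 59a**2 - 147a + 490 = (a - 3)(a**3 + 6a**2 + 19a + 70) + (-60a**2 - 160a + 700)
  a**3 + 6a**2 + 19a + 70 = (-(1/60)a - 1/18)(-60a**2 - 160a + 700) + ((196/9)a + 980/9)
  -60a**2 - 160a + 700 = (-(135/49)a + 45/7)((196/9)a + 980/9) + (0)
Last nonzero remainder: (196/9)a + 980/9. Dividing through by 196/9 gives the monic gcd a + 5.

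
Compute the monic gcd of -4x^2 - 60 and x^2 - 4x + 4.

By polynomial division,
  -4x^2 - 60 = (-4)(x^2 - 4x + 4) + (-16x - 44)
  x^2 - 4x + 4 = (-(1/16)x + 27/64)(-16x - 44) + (361/16)
  -16x - 44 = (-(256/361)x - 704/361)(361/16) + (0)
The last nonzero remainder is the constant 361/16, so the polynomials are coprime and gcd = 1.

1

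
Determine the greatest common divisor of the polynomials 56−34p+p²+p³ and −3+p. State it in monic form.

Euclidean algorithm in ℚ[p]:
  p³+p²−34p+56 = (p²+4p−22)(p−3) + (−10)
  p−3 = (−(1/10)p+3/10)(−10) + (0)
The last nonzero remainder is the constant −10, so the polynomials are coprime and gcd = 1.

1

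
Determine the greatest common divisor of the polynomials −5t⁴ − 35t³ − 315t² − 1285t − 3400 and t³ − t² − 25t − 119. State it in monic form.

By polynomial division,
  −5t⁴ − 35t³ − 315t² − 1285t − 3400 = (−5t − 40)(t³ − t² − 25t − 119) + (−480t² − 2880t − 8160)
  t³ − t² − 25t − 119 = (−(1/480)t + 7/480)(−480t² − 2880t − 8160) + (0)
Last nonzero remainder: −480t² − 2880t − 8160. Dividing through by −480 gives the monic gcd t² + 6t + 17.

t² + 6t + 17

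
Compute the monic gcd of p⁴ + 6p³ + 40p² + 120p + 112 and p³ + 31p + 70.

By polynomial division,
  p⁴ + 6p³ + 40p² + 120p + 112 = (p + 6)(p³ + 31p + 70) + (9p² - 136p - 308)
  p³ + 31p + 70 = ((1/9)p + 136/81)(9p² - 136p - 308) + ((23779/81)p + 47558/81)
  9p² - 136p - 308 = ((729/23779)p - 1782/3397)((23779/81)p + 47558/81) + (0)
Last nonzero remainder: (23779/81)p + 47558/81. Dividing through by 23779/81 gives the monic gcd p + 2.

p + 2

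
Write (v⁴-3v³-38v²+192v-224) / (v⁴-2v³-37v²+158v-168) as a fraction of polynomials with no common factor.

(v-4)/(v-3)

Repeated division with remainder:
  v⁴-3v³-38v²+192v-224 = (v⁴-2v³-37v²+158v-168) + (-v³-v²+34v-56)
  v⁴-2v³-37v²+158v-168 = (-v+3)(-v³-v²+34v-56) + (0)
Last nonzero remainder: -v³-v²+34v-56. Dividing through by -1 gives the monic gcd v³+v²-34v+56.
Cancel v³+v²-34v+56 from numerator and denominator to get the reduced form.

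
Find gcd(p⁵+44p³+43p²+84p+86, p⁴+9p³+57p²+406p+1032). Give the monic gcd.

By polynomial division,
  p⁵+44p³+43p²+84p+86 = (p-9)(p⁴+9p³+57p²+406p+1032) + (68p³+150p²+2706p+9374)
  p⁴+9p³+57p²+406p+1032 = ((1/68)p+231/2312)(68p³+150p²+2706p+9374) + ((2565/1156)p²-(2565/1156)p+110295/1156)
  68p³+150p²+2706p+9374 = ((78608/2565)p+252008/2565)((2565/1156)p²-(2565/1156)p+110295/1156) + (0)
Last nonzero remainder: (2565/1156)p²-(2565/1156)p+110295/1156. Dividing through by 2565/1156 gives the monic gcd p²-p+43.

p²-p+43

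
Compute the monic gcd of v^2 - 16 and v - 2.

Euclidean algorithm in ℚ[v]:
  v^2 - 16 = (v + 2)(v - 2) + (-12)
  v - 2 = (-(1/12)v + 1/6)(-12) + (0)
The last nonzero remainder is the constant -12, so the polynomials are coprime and gcd = 1.

1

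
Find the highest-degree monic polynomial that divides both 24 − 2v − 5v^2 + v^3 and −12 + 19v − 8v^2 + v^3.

12 − 7v + v^2

Repeated division with remainder:
  v^3 − 5v^2 − 2v + 24 = (v^3 − 8v^2 + 19v − 12) + (3v^2 − 21v + 36)
  v^3 − 8v^2 + 19v − 12 = ((1/3)v − 1/3)(3v^2 − 21v + 36) + (0)
Last nonzero remainder: 3v^2 − 21v + 36. Dividing through by 3 gives the monic gcd v^2 − 7v + 12.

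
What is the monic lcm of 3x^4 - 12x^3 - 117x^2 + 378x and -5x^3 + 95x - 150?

x^6 - x^5 - 61x^4 + 49x^3 + 768x^2 - 1260x

Euclidean algorithm in ℚ[x]:
  3x^4 - 12x^3 - 117x^2 + 378x = (-(3/5)x + 12/5)(-5x^3 + 95x - 150) + (-60x^2 + 60x + 360)
  -5x^3 + 95x - 150 = ((1/12)x + 1/12)(-60x^2 + 60x + 360) + (60x - 180)
  -60x^2 + 60x + 360 = (-x - 2)(60x - 180) + (0)
Last nonzero remainder: 60x - 180. Dividing through by 60 gives the monic gcd x - 3.
Then lcm(f, g) = f·g / gcd(f, g); expanding and making the result monic gives the answer.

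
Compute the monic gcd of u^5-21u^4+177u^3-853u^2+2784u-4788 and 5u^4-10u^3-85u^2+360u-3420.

Euclidean algorithm in ℚ[u]:
  u^5-21u^4+177u^3-853u^2+2784u-4788 = ((1/5)u-19/5)(5u^4-10u^3-85u^2+360u-3420) + (156u^3-1248u^2+4836u-17784)
  5u^4-10u^3-85u^2+360u-3420 = ((5/156)u+5/26)(156u^3-1248u^2+4836u-17784) + (0)
Last nonzero remainder: 156u^3-1248u^2+4836u-17784. Dividing through by 156 gives the monic gcd u^3-8u^2+31u-114.

u^3-8u^2+31u-114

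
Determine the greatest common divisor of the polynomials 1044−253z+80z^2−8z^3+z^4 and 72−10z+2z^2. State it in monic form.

By polynomial division,
  z^4−8z^3+80z^2−253z+1044 = ((1/2)z^2−(3/2)z+29/2)(2z^2−10z+72) + (0)
Last nonzero remainder: 2z^2−10z+72. Dividing through by 2 gives the monic gcd z^2−5z+36.

36−5z+z^2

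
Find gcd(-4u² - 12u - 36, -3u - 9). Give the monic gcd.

Apply the Euclidean algorithm:
  -4u² - 12u - 36 = ((4/3)u)(-3u - 9) + (-36)
  -3u - 9 = ((1/12)u + 1/4)(-36) + (0)
The last nonzero remainder is the constant -36, so the polynomials are coprime and gcd = 1.

1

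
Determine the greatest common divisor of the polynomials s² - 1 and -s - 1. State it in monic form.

s + 1

Repeated division with remainder:
  s² - 1 = (-s + 1)(-s - 1) + (0)
Last nonzero remainder: -s - 1. Dividing through by -1 gives the monic gcd s + 1.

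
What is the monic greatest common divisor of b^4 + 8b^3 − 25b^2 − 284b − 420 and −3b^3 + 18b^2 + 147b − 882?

b^2 + b − 42

Repeated division with remainder:
  b^4 + 8b^3 − 25b^2 − 284b − 420 = (−(1/3)b − 14/3)(−3b^3 + 18b^2 + 147b − 882) + (108b^2 + 108b − 4536)
  −3b^3 + 18b^2 + 147b − 882 = (−(1/36)b + 7/36)(108b^2 + 108b − 4536) + (0)
Last nonzero remainder: 108b^2 + 108b − 4536. Dividing through by 108 gives the monic gcd b^2 + b − 42.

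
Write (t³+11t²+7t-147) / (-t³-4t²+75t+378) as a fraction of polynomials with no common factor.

(-t²-4t+21)/(t²-3t-54)

Euclidean algorithm in ℚ[t]:
  t³+11t²+7t-147 = (-1)(-t³-4t²+75t+378) + (7t²+82t+231)
  -t³-4t²+75t+378 = (-(1/7)t+54/49)(7t²+82t+231) + ((864/49)t+864/7)
  7t²+82t+231 = ((343/864)t+539/288)((864/49)t+864/7) + (0)
Last nonzero remainder: (864/49)t+864/7. Dividing through by 864/49 gives the monic gcd t+7.
Cancel t+7 from numerator and denominator to get the reduced form.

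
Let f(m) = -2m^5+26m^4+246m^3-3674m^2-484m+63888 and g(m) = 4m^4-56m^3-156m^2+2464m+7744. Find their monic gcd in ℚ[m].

m^3-18m^2+33m+484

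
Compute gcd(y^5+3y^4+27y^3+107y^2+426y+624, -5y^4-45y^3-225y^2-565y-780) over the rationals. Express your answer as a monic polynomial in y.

y^2+4y+13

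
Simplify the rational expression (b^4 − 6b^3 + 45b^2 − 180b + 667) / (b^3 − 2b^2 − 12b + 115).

(b^2 + b + 29)/(b + 5)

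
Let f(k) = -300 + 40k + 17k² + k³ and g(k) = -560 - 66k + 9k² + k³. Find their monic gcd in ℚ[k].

10 + k

Euclidean algorithm in ℚ[k]:
  k³ + 17k² + 40k - 300 = (k³ + 9k² - 66k - 560) + (8k² + 106k + 260)
  k³ + 9k² - 66k - 560 = ((1/8)k - 17/32)(8k² + 106k + 260) + (-(675/16)k - 3375/8)
  8k² + 106k + 260 = (-(128/675)k - 416/675)(-(675/16)k - 3375/8) + (0)
Last nonzero remainder: -(675/16)k - 3375/8. Dividing through by -675/16 gives the monic gcd k + 10.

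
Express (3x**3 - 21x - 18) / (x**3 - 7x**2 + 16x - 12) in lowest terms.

(3x**2 + 9x + 6)/(x**2 - 4x + 4)

Repeated division with remainder:
  3x**3 - 21x - 18 = (3)(x**3 - 7x**2 + 16x - 12) + (21x**2 - 69x + 18)
  x**3 - 7x**2 + 16x - 12 = ((1/21)x - 26/147)(21x**2 - 69x + 18) + ((144/49)x - 432/49)
  21x**2 - 69x + 18 = ((343/48)x - 49/24)((144/49)x - 432/49) + (0)
Last nonzero remainder: (144/49)x - 432/49. Dividing through by 144/49 gives the monic gcd x - 3.
Cancel x - 3 from numerator and denominator to get the reduced form.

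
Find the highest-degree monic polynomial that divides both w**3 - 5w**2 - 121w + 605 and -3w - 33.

w + 11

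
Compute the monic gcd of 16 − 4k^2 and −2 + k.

Euclidean algorithm in ℚ[k]:
  −4k^2 + 16 = (−4k − 8)(k − 2) + (0)
The last nonzero remainder k − 2 is already monic.

−2 + k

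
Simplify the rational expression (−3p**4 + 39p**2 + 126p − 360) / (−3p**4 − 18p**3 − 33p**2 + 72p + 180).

Repeated division with remainder:
  −3p**4 + 39p**2 + 126p − 360 = (−3p**4 − 18p**3 − 33p**2 + 72p + 180) + (18p**3 + 72p**2 + 54p − 540)
  −3p**4 − 18p**3 − 33p**2 + 72p + 180 = (−(1/6)p − 1/3)(18p**3 + 72p**2 + 54p − 540) + (0)
Last nonzero remainder: 18p**3 + 72p**2 + 54p − 540. Dividing through by 18 gives the monic gcd p**3 + 4p**2 + 3p − 30.
Cancel p**3 + 4p**2 + 3p − 30 from numerator and denominator to get the reduced form.

(p − 4)/(p + 2)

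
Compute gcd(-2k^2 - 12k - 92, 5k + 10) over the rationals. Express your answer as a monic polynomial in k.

Apply the Euclidean algorithm:
  -2k^2 - 12k - 92 = (-(2/5)k - 8/5)(5k + 10) + (-76)
  5k + 10 = (-(5/76)k - 5/38)(-76) + (0)
The last nonzero remainder is the constant -76, so the polynomials are coprime and gcd = 1.

1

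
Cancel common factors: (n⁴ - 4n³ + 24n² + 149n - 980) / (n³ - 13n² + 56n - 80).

Apply the Euclidean algorithm:
  n⁴ - 4n³ + 24n² + 149n - 980 = (n + 9)(n³ - 13n² + 56n - 80) + (85n² - 275n - 260)
  n³ - 13n² + 56n - 80 = ((1/85)n - 166/1445)(85n² - 275n - 260) + ((7938/289)n - 31752/289)
  85n² - 275n - 260 = ((24565/7938)n + 18785/7938)((7938/289)n - 31752/289) + (0)
Last nonzero remainder: (7938/289)n - 31752/289. Dividing through by 7938/289 gives the monic gcd n - 4.
Cancel n - 4 from numerator and denominator to get the reduced form.

(n³ + 24n + 245)/(n² - 9n + 20)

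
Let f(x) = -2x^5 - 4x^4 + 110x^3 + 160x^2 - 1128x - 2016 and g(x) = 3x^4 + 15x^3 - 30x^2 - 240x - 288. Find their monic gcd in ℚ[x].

Euclidean algorithm in ℚ[x]:
  -2x^5 - 4x^4 + 110x^3 + 160x^2 - 1128x - 2016 = (-(2/3)x + 2)(3x^4 + 15x^3 - 30x^2 - 240x - 288) + (60x^3 + 60x^2 - 840x - 1440)
  3x^4 + 15x^3 - 30x^2 - 240x - 288 = ((1/20)x + 1/5)(60x^3 + 60x^2 - 840x - 1440) + (0)
Last nonzero remainder: 60x^3 + 60x^2 - 840x - 1440. Dividing through by 60 gives the monic gcd x^3 + x^2 - 14x - 24.

x^3 + x^2 - 14x - 24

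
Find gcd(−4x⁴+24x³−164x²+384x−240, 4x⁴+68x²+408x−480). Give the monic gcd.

x³−4x²+33x−30

Euclidean algorithm in ℚ[x]:
  −4x⁴+24x³−164x²+384x−240 = (−1)(4x⁴+68x²+408x−480) + (24x³−96x²+792x−720)
  4x⁴+68x²+408x−480 = ((1/6)x+2/3)(24x³−96x²+792x−720) + (0)
Last nonzero remainder: 24x³−96x²+792x−720. Dividing through by 24 gives the monic gcd x³−4x²+33x−30.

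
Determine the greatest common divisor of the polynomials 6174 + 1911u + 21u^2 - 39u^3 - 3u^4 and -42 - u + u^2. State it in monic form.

-42 - u + u^2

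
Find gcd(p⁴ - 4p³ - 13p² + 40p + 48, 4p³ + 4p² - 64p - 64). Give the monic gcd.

p² - 3p - 4

Apply the Euclidean algorithm:
  p⁴ - 4p³ - 13p² + 40p + 48 = ((1/4)p - 5/4)(4p³ + 4p² - 64p - 64) + (8p² - 24p - 32)
  4p³ + 4p² - 64p - 64 = ((1/2)p + 2)(8p² - 24p - 32) + (0)
Last nonzero remainder: 8p² - 24p - 32. Dividing through by 8 gives the monic gcd p² - 3p - 4.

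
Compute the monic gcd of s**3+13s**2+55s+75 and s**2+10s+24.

Apply the Euclidean algorithm:
  s**3+13s**2+55s+75 = (s+3)(s**2+10s+24) + (s+3)
  s**2+10s+24 = (s+7)(s+3) + (3)
  s+3 = ((1/3)s+1)(3) + (0)
The last nonzero remainder is the constant 3, so the polynomials are coprime and gcd = 1.

1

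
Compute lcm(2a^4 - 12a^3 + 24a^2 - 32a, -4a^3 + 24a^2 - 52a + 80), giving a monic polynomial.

Repeated division with remainder:
  2a^4 - 12a^3 + 24a^2 - 32a = (-(1/2)a)(-4a^3 + 24a^2 - 52a + 80) + (-2a^2 + 8a)
  -4a^3 + 24a^2 - 52a + 80 = (2a - 4)(-2a^2 + 8a) + (-20a + 80)
  -2a^2 + 8a = ((1/10)a)(-20a + 80) + (0)
Last nonzero remainder: -20a + 80. Dividing through by -20 gives the monic gcd a - 4.
Then lcm(f, g) = f·g / gcd(f, g); expanding and making the result monic gives the answer.

a^6 - 8a^5 + 29a^4 - 70a^3 + 92a^2 - 80a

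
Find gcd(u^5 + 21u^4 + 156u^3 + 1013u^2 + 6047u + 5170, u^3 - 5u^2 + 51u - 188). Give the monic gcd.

By polynomial division,
  u^5 + 21u^4 + 156u^3 + 1013u^2 + 6047u + 5170 = (u^2 + 26u + 235)(u^3 - 5u^2 + 51u - 188) + (1050u^2 - 1050u + 49350)
  u^3 - 5u^2 + 51u - 188 = ((1/1050)u - 2/525)(1050u^2 - 1050u + 49350) + (0)
Last nonzero remainder: 1050u^2 - 1050u + 49350. Dividing through by 1050 gives the monic gcd u^2 - u + 47.

u^2 - u + 47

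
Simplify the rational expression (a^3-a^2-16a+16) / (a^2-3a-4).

(a^2+3a-4)/(a+1)

Apply the Euclidean algorithm:
  a^3-a^2-16a+16 = (a+2)(a^2-3a-4) + (-6a+24)
  a^2-3a-4 = (-(1/6)a-1/6)(-6a+24) + (0)
Last nonzero remainder: -6a+24. Dividing through by -6 gives the monic gcd a-4.
Cancel a-4 from numerator and denominator to get the reduced form.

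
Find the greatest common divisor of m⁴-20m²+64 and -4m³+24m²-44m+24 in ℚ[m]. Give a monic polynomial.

m-2

By polynomial division,
  m⁴-20m²+64 = (-(1/4)m-3/2)(-4m³+24m²-44m+24) + (5m²-60m+100)
  -4m³+24m²-44m+24 = (-(4/5)m-24/5)(5m²-60m+100) + (-252m+504)
  5m²-60m+100 = (-(5/252)m+25/126)(-252m+504) + (0)
Last nonzero remainder: -252m+504. Dividing through by -252 gives the monic gcd m-2.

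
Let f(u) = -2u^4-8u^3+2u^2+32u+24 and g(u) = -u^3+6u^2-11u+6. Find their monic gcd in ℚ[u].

By polynomial division,
  -2u^4-8u^3+2u^2+32u+24 = (2u+20)(-u^3+6u^2-11u+6) + (-96u^2+240u-96)
  -u^3+6u^2-11u+6 = ((1/96)u-7/192)(-96u^2+240u-96) + (-(5/4)u+5/2)
  -96u^2+240u-96 = ((384/5)u-192/5)(-(5/4)u+5/2) + (0)
Last nonzero remainder: -(5/4)u+5/2. Dividing through by -5/4 gives the monic gcd u-2.

u-2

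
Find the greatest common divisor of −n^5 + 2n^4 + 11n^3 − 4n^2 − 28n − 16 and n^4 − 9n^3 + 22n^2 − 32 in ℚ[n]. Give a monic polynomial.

Apply the Euclidean algorithm:
  −n^5 + 2n^4 + 11n^3 − 4n^2 − 28n − 16 = (−n − 7)(n^4 − 9n^3 + 22n^2 − 32) + (−30n^3 + 150n^2 − 60n − 240)
  n^4 − 9n^3 + 22n^2 − 32 = (−(1/30)n + 2/15)(−30n^3 + 150n^2 − 60n − 240) + (0)
Last nonzero remainder: −30n^3 + 150n^2 − 60n − 240. Dividing through by −30 gives the monic gcd n^3 − 5n^2 + 2n + 8.

n^3 − 5n^2 + 2n + 8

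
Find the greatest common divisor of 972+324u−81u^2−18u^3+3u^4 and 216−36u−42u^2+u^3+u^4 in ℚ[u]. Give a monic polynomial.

−18−3u+u^2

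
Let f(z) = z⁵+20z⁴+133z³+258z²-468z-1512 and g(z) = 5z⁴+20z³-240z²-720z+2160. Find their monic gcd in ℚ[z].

z³+10z²+12z-72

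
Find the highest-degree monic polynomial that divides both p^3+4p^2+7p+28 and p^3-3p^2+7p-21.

p^2+7

By polynomial division,
  p^3+4p^2+7p+28 = (p^3-3p^2+7p-21) + (7p^2+49)
  p^3-3p^2+7p-21 = ((1/7)p-3/7)(7p^2+49) + (0)
Last nonzero remainder: 7p^2+49. Dividing through by 7 gives the monic gcd p^2+7.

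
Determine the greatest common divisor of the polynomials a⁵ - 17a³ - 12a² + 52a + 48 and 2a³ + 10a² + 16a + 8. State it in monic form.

Apply the Euclidean algorithm:
  a⁵ - 17a³ - 12a² + 52a + 48 = ((1/2)a² - (5/2)a)(2a³ + 10a² + 16a + 8) + (24a² + 72a + 48)
  2a³ + 10a² + 16a + 8 = ((1/12)a + 1/6)(24a² + 72a + 48) + (0)
Last nonzero remainder: 24a² + 72a + 48. Dividing through by 24 gives the monic gcd a² + 3a + 2.

a² + 3a + 2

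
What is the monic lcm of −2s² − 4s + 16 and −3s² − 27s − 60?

s³ + 7s² + 2s − 40

Repeated division with remainder:
  −2s² − 4s + 16 = (2/3)(−3s² − 27s − 60) + (14s + 56)
  −3s² − 27s − 60 = (−(3/14)s − 15/14)(14s + 56) + (0)
Last nonzero remainder: 14s + 56. Dividing through by 14 gives the monic gcd s + 4.
Then lcm(f, g) = f·g / gcd(f, g); expanding and making the result monic gives the answer.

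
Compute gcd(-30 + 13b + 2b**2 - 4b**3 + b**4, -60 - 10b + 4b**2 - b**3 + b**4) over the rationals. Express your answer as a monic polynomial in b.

By polynomial division,
  b**4 - 4b**3 + 2b**2 + 13b - 30 = (b**4 - b**3 + 4b**2 - 10b - 60) + (-3b**3 - 2b**2 + 23b + 30)
  b**4 - b**3 + 4b**2 - 10b - 60 = (-(1/3)b + 5/9)(-3b**3 - 2b**2 + 23b + 30) + ((115/9)b**2 - (115/9)b - 230/3)
  -3b**3 - 2b**2 + 23b + 30 = (-(27/115)b - 9/23)((115/9)b**2 - (115/9)b - 230/3) + (0)
Last nonzero remainder: (115/9)b**2 - (115/9)b - 230/3. Dividing through by 115/9 gives the monic gcd b**2 - b - 6.

-6 - b + b**2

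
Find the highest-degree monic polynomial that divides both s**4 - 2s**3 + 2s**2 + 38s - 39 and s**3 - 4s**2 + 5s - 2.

s - 1

Repeated division with remainder:
  s**4 - 2s**3 + 2s**2 + 38s - 39 = (s + 2)(s**3 - 4s**2 + 5s - 2) + (5s**2 + 30s - 35)
  s**3 - 4s**2 + 5s - 2 = ((1/5)s - 2)(5s**2 + 30s - 35) + (72s - 72)
  5s**2 + 30s - 35 = ((5/72)s + 35/72)(72s - 72) + (0)
Last nonzero remainder: 72s - 72. Dividing through by 72 gives the monic gcd s - 1.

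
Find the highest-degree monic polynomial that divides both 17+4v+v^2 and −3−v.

1

Apply the Euclidean algorithm:
  v^2+4v+17 = (−v−1)(−v−3) + (14)
  −v−3 = (−(1/14)v−3/14)(14) + (0)
The last nonzero remainder is the constant 14, so the polynomials are coprime and gcd = 1.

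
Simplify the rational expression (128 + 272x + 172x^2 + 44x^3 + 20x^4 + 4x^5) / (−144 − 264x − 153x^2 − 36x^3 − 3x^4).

Apply the Euclidean algorithm:
  4x^5 + 20x^4 + 44x^3 + 172x^2 + 272x + 128 = (−(4/3)x + 28/3)(−3x^4 − 36x^3 − 153x^2 − 264x − 144) + (176x^3 + 1248x^2 + 2544x + 1472)
  −3x^4 − 36x^3 − 153x^2 − 264x − 144 = (−(3/176)x − 81/968)(176x^3 + 1248x^2 + 2544x + 1472) + (−(630/121)x^2 − (3150/121)x − 2520/121)
  176x^3 + 1248x^2 + 2544x + 1472 = (−(10648/315)x − 22264/315)(−(630/121)x^2 − (3150/121)x − 2520/121) + (0)
Last nonzero remainder: −(630/121)x^2 − (3150/121)x − 2520/121. Dividing through by −630/121 gives the monic gcd x^2 + 5x + 4.
Cancel x^2 + 5x + 4 from numerator and denominator to get the reduced form.

(−32 − 28x − 4x^3)/(36 + 21x + 3x^2)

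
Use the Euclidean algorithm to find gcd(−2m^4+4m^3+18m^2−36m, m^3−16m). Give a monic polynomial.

By polynomial division,
  −2m^4+4m^3+18m^2−36m = (−2m+4)(m^3−16m) + (−14m^2+28m)
  m^3−16m = (−(1/14)m−1/7)(−14m^2+28m) + (−12m)
  −14m^2+28m = ((7/6)m−7/3)(−12m) + (0)
Last nonzero remainder: −12m. Dividing through by −12 gives the monic gcd m.

m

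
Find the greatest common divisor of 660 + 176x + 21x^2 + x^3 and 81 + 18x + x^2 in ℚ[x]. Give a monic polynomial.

By polynomial division,
  x^3 + 21x^2 + 176x + 660 = (x + 3)(x^2 + 18x + 81) + (41x + 417)
  x^2 + 18x + 81 = ((1/41)x + 321/1681)(41x + 417) + (2304/1681)
  41x + 417 = ((68921/2304)x + 233659/768)(2304/1681) + (0)
The last nonzero remainder is the constant 2304/1681, so the polynomials are coprime and gcd = 1.

1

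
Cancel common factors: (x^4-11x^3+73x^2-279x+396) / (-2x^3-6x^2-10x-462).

(-x^2+7x-12)/(2x+14)

Apply the Euclidean algorithm:
  x^4-11x^3+73x^2-279x+396 = (-(1/2)x+7)(-2x^3-6x^2-10x-462) + (110x^2-440x+3630)
  -2x^3-6x^2-10x-462 = (-(1/55)x-7/55)(110x^2-440x+3630) + (0)
Last nonzero remainder: 110x^2-440x+3630. Dividing through by 110 gives the monic gcd x^2-4x+33.
Cancel x^2-4x+33 from numerator and denominator to get the reduced form.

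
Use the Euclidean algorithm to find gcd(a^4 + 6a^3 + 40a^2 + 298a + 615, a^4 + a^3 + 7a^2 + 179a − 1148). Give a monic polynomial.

a^2 − 2a + 41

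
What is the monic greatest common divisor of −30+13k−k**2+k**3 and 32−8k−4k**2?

Euclidean algorithm in ℚ[k]:
  k**3−k**2+13k−30 = (−(1/4)k+3/4)(−4k**2−8k+32) + (27k−54)
  −4k**2−8k+32 = (−(4/27)k−16/27)(27k−54) + (0)
Last nonzero remainder: 27k−54. Dividing through by 27 gives the monic gcd k−2.

−2+k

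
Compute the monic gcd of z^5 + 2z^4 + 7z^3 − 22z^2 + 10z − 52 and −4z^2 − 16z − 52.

Apply the Euclidean algorithm:
  z^5 + 2z^4 + 7z^3 − 22z^2 + 10z − 52 = (−(1/4)z^3 + (1/2)z^2 − (1/2)z + 1)(−4z^2 − 16z − 52) + (0)
Last nonzero remainder: −4z^2 − 16z − 52. Dividing through by −4 gives the monic gcd z^2 + 4z + 13.

z^2 + 4z + 13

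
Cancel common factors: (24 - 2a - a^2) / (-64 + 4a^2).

(-6 - a)/(16 + 4a)

Repeated division with remainder:
  -a^2 - 2a + 24 = (-1/4)(4a^2 - 64) + (-2a + 8)
  4a^2 - 64 = (-2a - 8)(-2a + 8) + (0)
Last nonzero remainder: -2a + 8. Dividing through by -2 gives the monic gcd a - 4.
Cancel a - 4 from numerator and denominator to get the reduced form.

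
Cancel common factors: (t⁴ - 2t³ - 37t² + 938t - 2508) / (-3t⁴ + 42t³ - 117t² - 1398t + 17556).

Euclidean algorithm in ℚ[t]:
  t⁴ - 2t³ - 37t² + 938t - 2508 = (-1/3)(-3t⁴ + 42t³ - 117t² - 1398t + 17556) + (12t³ - 76t² + 472t + 3344)
  -3t⁴ + 42t³ - 117t² - 1398t + 17556 = (-(1/4)t + 23/12)(12t³ - 76t² + 472t + 3344) + ((440/3)t² - (4400/3)t + 33440/3)
  12t³ - 76t² + 472t + 3344 = ((9/110)t + 3/10)((440/3)t² - (4400/3)t + 33440/3) + (0)
Last nonzero remainder: (440/3)t² - (4400/3)t + 33440/3. Dividing through by 440/3 gives the monic gcd t² - 10t + 76.
Cancel t² - 10t + 76 from numerator and denominator to get the reduced form.

(-t² - 8t + 33)/(3t² - 12t - 231)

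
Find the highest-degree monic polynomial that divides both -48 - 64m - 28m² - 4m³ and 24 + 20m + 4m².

6 + 5m + m²

By polynomial division,
  -4m³ - 28m² - 64m - 48 = (-m - 2)(4m² + 20m + 24) + (0)
Last nonzero remainder: 4m² + 20m + 24. Dividing through by 4 gives the monic gcd m² + 5m + 6.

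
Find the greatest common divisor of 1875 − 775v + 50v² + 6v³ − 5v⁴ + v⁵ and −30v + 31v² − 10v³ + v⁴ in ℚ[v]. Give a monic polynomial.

15 − 8v + v²

Apply the Euclidean algorithm:
  v⁵ − 5v⁴ + 6v³ + 50v² − 775v + 1875 = (v + 5)(v⁴ − 10v³ + 31v² − 30v) + (25v³ − 75v² − 625v + 1875)
  v⁴ − 10v³ + 31v² − 30v = ((1/25)v − 7/25)(25v³ − 75v² − 625v + 1875) + (35v² − 280v + 525)
  25v³ − 75v² − 625v + 1875 = ((5/7)v + 25/7)(35v² − 280v + 525) + (0)
Last nonzero remainder: 35v² − 280v + 525. Dividing through by 35 gives the monic gcd v² − 8v + 15.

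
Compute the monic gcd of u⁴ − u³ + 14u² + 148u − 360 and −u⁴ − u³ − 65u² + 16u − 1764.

u² − 4u + 36

Repeated division with remainder:
  u⁴ − u³ + 14u² + 148u − 360 = (−1)(−u⁴ − u³ − 65u² + 16u − 1764) + (−2u³ − 51u² + 164u − 2124)
  −u⁴ − u³ − 65u² + 16u − 1764 = ((1/2)u − 49/4)(−2u³ − 51u² + 164u − 2124) + (−(3087/4)u² + 3087u − 27783)
  −2u³ − 51u² + 164u − 2124 = ((8/3087)u + 236/3087)(−(3087/4)u² + 3087u − 27783) + (0)
Last nonzero remainder: −(3087/4)u² + 3087u − 27783. Dividing through by −3087/4 gives the monic gcd u² − 4u + 36.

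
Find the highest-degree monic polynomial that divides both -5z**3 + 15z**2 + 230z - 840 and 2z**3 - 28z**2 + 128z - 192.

z**2 - 10z + 24

By polynomial division,
  -5z**3 + 15z**2 + 230z - 840 = (-5/2)(2z**3 - 28z**2 + 128z - 192) + (-55z**2 + 550z - 1320)
  2z**3 - 28z**2 + 128z - 192 = (-(2/55)z + 8/55)(-55z**2 + 550z - 1320) + (0)
Last nonzero remainder: -55z**2 + 550z - 1320. Dividing through by -55 gives the monic gcd z**2 - 10z + 24.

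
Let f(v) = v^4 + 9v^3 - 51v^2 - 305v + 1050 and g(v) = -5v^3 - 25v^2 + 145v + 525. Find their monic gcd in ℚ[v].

v^2 + 2v - 35

By polynomial division,
  v^4 + 9v^3 - 51v^2 - 305v + 1050 = (-(1/5)v - 4/5)(-5v^3 - 25v^2 + 145v + 525) + (-42v^2 - 84v + 1470)
  -5v^3 - 25v^2 + 145v + 525 = ((5/42)v + 5/14)(-42v^2 - 84v + 1470) + (0)
Last nonzero remainder: -42v^2 - 84v + 1470. Dividing through by -42 gives the monic gcd v^2 + 2v - 35.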